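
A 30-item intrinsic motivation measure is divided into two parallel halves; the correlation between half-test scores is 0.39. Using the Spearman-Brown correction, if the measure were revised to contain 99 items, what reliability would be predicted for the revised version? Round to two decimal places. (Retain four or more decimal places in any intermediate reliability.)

0.81

Full-test reliability from the split-half r: r_full = 2(0.39)/(1 + 0.39) = 0.5612
Then adjust to 99 items: n = 99/30 = 3.3000
r_new = n·r_full / (1 + (n − 1)·r_full) = 1.8520 / 2.2908 ≈ 0.8085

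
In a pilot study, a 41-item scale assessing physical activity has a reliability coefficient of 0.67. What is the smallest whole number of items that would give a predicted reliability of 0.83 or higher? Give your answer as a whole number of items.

Invert Spearman-Brown to solve for n:
n = r_target (1 − r_old) / [ r_old (1 − r_target) ]
n = [0.83 × 0.33] / [0.67 × 0.17]
n = 0.2739 / 0.1139 ≈ 2.4047
So the test needs 2.4047 × 41 ≈ 98.59 items; rounding up, 99.

99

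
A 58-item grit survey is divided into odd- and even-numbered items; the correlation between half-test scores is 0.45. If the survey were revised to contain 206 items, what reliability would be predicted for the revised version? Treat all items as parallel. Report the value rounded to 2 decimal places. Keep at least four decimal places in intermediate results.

0.85

Spearman-Brown correction (n = 2): r_full = 2·0.45/(1 + 0.45) = 0.6207
Then adjust to 206 items: n = 206/58 = 3.5517
r_new = n·r_full / (1 + (n − 1)·r_full) = 2.2045 / 2.5838 ≈ 0.8532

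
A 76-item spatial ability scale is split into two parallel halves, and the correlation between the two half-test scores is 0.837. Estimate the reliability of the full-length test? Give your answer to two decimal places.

0.91

Apply the Spearman-Brown correction with n = 2:
r_full = 2(0.837) / (1 + 0.837)
r_full = 1.6740 / 1.8370 ≈ 0.9113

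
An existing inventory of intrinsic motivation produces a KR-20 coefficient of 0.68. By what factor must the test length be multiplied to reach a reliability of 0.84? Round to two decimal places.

n = [0.84 × 0.32] / [0.68 × 0.16]
n = 0.2688 / 0.1088 ≈ 2.4706

2.47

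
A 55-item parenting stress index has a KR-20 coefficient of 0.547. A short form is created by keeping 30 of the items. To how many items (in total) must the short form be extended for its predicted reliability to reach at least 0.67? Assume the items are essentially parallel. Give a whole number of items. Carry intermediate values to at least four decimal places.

Short-form reliability: n = 30/55 = 0.5455; r_30 = n·r/(1+(n−1)r) ≈ 0.3971
Then solve for n' with r_old = 0.3971, r_target = 0.67: n' = 0.67(1 − 0.3971)/[0.3971(1 − 0.67)] = 3.0825
Items = 3.0825 × 30 ≈ 92.47 → 93

93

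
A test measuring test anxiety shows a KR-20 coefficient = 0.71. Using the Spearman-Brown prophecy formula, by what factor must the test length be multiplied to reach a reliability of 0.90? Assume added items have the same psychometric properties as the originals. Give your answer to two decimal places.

Spearman-Brown solved for the length factor n:
n = r_target (1 − r_old) / [ r_old (1 − r_target) ]
n = [0.90 × 0.29] / [0.71 × 0.10]
  = 0.2610 / 0.0710 = 3.6761

3.68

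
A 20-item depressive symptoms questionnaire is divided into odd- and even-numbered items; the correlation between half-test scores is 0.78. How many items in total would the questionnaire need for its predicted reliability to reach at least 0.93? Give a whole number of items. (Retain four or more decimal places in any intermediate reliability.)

r_full = 2(0.78)/(1 + 0.78) = 0.8764
Solve Spearman-Brown for n: n = 0.93(1 − 0.8764) / [0.8764(1 − 0.93)] = 1.8737
Items = 1.8737 × 20 ≈ 37.47 → 38

38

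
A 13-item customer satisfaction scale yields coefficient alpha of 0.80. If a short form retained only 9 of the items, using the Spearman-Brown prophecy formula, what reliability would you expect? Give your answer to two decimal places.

0.73

n = 9/13 = 0.6923
Apply the Spearman-Brown prophecy formula, r' = nr / [1 + (n − 1)r]:
r_new = (0.6923 × 0.80) / (1 + (0.6923 − 1) × 0.80)
r_new = 0.5538 / 0.7538 ≈ 0.7347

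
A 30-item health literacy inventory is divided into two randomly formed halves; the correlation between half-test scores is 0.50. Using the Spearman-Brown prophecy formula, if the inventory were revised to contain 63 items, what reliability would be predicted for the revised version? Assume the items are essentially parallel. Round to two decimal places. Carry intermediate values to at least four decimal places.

First correct the split-half correlation to full-test reliability: r_full = 2 × 0.50 / (1 + 0.50) ≈ 0.6667
Length factor from 30 to 63 items: n = 63/30 = 2.1000
r_new = n·r_full / (1 + (n − 1)·r_full) = 1.4001 / 1.7334 ≈ 0.8077

0.81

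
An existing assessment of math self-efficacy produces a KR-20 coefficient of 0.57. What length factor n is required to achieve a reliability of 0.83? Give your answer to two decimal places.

n = 0.83(1 − 0.57) / [0.57(1 − 0.83)]
  = 0.3569 / 0.0969 = 3.6832

3.68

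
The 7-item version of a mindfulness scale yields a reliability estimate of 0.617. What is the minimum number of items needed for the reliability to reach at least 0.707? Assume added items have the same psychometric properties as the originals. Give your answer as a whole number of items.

11

n = 0.707 × (1 − 0.617) / [ 0.617 × (1 − 0.707) ]
  = 0.270781 / 0.180781 = 1.4978
1.4978 × 7 = 10.48 → 11 items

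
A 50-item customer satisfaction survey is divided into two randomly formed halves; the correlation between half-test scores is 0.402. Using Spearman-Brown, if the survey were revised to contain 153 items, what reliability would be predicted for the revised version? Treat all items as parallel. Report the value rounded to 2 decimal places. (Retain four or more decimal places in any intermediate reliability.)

0.80

Full-test reliability from the split-half r: r_full = 2(0.402)/(1 + 0.402) = 0.5735
Then adjust to 153 items: n = 153/50 = 3.0600
r_new = n·r_full / (1 + (n − 1)·r_full) = 1.7549 / 2.1814 ≈ 0.8045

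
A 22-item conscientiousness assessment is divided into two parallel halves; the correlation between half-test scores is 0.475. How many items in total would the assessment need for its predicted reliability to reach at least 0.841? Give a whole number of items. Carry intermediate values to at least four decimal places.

65

Corrected full-test reliability: r_full = 2 × 0.475 / (1 + 0.475) ≈ 0.6441
n = r_tgt(1 − r_full) / [r_full(1 − r_tgt)] = 0.841 × 0.3559 / (0.6441 × 0.159) ≈ 2.9226
Required items = 2.9226 × 22 = 64.30, so 65 items.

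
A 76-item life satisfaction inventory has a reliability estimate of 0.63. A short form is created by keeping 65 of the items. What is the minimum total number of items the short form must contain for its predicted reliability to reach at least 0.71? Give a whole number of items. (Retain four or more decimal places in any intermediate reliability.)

110

Short-form reliability: n = 65/76 = 0.8553; r_65 = n·r/(1+(n−1)r) ≈ 0.5929
Length factor from the short form to reach 0.71: n' = 0.71(1 − 0.5929) / [0.5929(1 − 0.71)] ≈ 1.6810
Items = 1.6810 × 65 ≈ 109.27 → 110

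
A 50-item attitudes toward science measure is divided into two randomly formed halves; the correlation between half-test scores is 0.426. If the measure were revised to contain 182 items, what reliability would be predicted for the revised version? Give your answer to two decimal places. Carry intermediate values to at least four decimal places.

0.84

Full-test reliability from the split-half r: r_full = 2(0.426)/(1 + 0.426) = 0.5975
Length factor from 50 to 182 items: n = 182/50 = 3.6400
r_new = n·r_full / (1 + (n − 1)·r_full) = 2.1749 / 2.5774 ≈ 0.8438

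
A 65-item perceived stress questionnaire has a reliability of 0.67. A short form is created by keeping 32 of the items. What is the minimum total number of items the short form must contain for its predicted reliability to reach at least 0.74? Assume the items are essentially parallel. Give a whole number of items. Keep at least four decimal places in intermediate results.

92

First, r for the 32-item form: n = 32/65 = 0.4923, so r_32 = 0.4923·0.67/(1 + (0.4923 − 1)·0.67) = 0.4999
Then solve for n' with r_old = 0.4999, r_target = 0.74: n' = 0.74(1 − 0.4999)/[0.4999(1 − 0.74)] = 2.8473
Total items = 2.8473 × 32 = 91.11, rounded up to 92.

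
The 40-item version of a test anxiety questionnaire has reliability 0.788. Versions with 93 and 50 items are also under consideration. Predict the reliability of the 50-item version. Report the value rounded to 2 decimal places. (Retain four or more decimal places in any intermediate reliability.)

0.82

The 93-item form is not needed; work directly from the 40-item form with n = 50/40 = 1.2500.
r_{50} = n·r / (1 + (n − 1)·r) = 0.9850 / 1.1970 ≈ 0.8229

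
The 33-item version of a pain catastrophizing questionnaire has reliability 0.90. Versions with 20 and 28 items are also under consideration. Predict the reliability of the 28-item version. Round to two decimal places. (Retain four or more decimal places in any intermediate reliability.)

Only the ratio of lengths matters: n = 28/33 = 0.8485
r_{28} = n·r / (1 + (n − 1)·r) = 0.7637 / 0.8637 ≈ 0.8842

0.88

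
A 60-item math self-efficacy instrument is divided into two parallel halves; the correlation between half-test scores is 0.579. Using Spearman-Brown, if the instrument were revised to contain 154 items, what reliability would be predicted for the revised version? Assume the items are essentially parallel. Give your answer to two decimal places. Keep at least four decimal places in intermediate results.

0.88

First correct the split-half correlation to full-test reliability: r_full = 2 × 0.579 / (1 + 0.579) ≈ 0.7334
Then adjust to 154 items: n = 154/60 = 2.5667
r_new = n·r_full / (1 + (n − 1)·r_full) = 1.8824 / 2.1490 ≈ 0.8759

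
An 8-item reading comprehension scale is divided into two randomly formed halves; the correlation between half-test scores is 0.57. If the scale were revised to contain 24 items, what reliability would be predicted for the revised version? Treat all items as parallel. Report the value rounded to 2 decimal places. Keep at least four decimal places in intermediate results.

0.89

Spearman-Brown correction (n = 2): r_full = 2·0.57/(1 + 0.57) = 0.7261
Then adjust to 24 items: n = 24/8 = 3.0000
r_new = n·r_full / (1 + (n − 1)·r_full) = 2.1783 / 2.4522 ≈ 0.8883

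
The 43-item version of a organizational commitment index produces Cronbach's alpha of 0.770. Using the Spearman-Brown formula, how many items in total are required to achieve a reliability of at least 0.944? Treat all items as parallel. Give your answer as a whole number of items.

Spearman-Brown solved for the length factor n:
n = r*(1 − r) / [ r (1 − r*) ]
n = 0.944 × (1 − 0.770) / [ 0.770 × (1 − 0.944) ]
  = 0.217120 / 0.043120 = 5.0353
Items needed = n × 43 = 5.0353 × 43 ≈ 216.52 → round up to 217

217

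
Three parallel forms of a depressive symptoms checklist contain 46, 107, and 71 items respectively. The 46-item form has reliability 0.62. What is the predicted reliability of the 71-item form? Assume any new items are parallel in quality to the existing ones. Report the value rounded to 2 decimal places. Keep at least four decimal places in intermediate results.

The 107-item form is not needed; work directly from the 46-item form with n = 71/46 = 1.5435.
r_{71} = n·r / (1 + (n − 1)·r) = 0.9570 / 1.3370 ≈ 0.7158

0.72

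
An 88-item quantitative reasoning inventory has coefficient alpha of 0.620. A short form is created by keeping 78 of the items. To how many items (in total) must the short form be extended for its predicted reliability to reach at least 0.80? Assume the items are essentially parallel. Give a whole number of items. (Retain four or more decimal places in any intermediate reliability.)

Short-form reliability: n = 78/88 = 0.8864; r_78 = n·r/(1+(n−1)r) ≈ 0.5912
Then solve for n' with r_old = 0.5912, r_target = 0.80: n' = 0.80(1 − 0.5912)/[0.5912(1 − 0.80)] = 2.7659
Total items = 2.7659 × 78 = 215.74, rounded up to 216.

216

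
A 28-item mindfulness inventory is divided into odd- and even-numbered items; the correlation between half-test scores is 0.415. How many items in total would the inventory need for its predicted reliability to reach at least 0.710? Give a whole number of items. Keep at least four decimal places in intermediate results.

49

Corrected full-test reliability: r_full = 2 × 0.415 / (1 + 0.415) ≈ 0.5866
Solve Spearman-Brown for n: n = 0.710(1 − 0.5866) / [0.5866(1 − 0.710)] = 1.7254
Items = 1.7254 × 28 ≈ 48.31 → 49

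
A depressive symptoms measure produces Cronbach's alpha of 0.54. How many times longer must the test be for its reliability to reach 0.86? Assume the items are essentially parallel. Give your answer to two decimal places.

5.23

Rearranging the Spearman-Brown formula for n,
n = r*(1 − r) / [ r (1 − r*) ]
n = 0.86 × (1 − 0.54) / [ 0.54 × (1 − 0.86) ]
n = 0.3956 / 0.0756 ≈ 5.2328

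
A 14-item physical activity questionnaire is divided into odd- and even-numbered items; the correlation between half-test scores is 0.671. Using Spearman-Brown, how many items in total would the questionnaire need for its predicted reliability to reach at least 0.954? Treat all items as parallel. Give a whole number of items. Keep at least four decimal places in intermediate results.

72

Corrected full-test reliability: r_full = 2 × 0.671 / (1 + 0.671) ≈ 0.8031
Solve Spearman-Brown for n: n = 0.954(1 − 0.8031) / [0.8031(1 − 0.954)] = 5.0847
Items = 5.0847 × 14 ≈ 71.19 → 72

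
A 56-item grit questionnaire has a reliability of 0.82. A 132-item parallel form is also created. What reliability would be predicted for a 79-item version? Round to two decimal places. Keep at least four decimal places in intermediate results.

Only the ratio of lengths matters: n = 79/56 = 1.4107
r_{79} = n·r / (1 + (n − 1)·r) = 1.1568 / 1.3368 ≈ 0.8654

0.87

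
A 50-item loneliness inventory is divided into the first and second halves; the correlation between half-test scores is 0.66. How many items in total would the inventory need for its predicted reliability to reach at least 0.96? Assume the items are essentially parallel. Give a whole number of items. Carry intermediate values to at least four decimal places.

310

Corrected full-test reliability: r_full = 2 × 0.66 / (1 + 0.66) ≈ 0.7952
n = r_tgt(1 − r_full) / [r_full(1 − r_tgt)] = 0.96 × 0.2048 / (0.7952 × 0.04) ≈ 6.1811
Items = 6.1811 × 50 ≈ 309.06 → 310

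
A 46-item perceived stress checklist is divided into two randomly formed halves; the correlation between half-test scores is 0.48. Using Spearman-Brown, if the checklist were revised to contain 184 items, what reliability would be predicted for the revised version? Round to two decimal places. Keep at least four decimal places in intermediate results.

0.88

Full-test reliability from the split-half r: r_full = 2(0.48)/(1 + 0.48) = 0.6486
Length factor from 46 to 184 items: n = 184/46 = 4.0000
r_new = n·r_full / (1 + (n − 1)·r_full) = 2.5944 / 2.9458 ≈ 0.8807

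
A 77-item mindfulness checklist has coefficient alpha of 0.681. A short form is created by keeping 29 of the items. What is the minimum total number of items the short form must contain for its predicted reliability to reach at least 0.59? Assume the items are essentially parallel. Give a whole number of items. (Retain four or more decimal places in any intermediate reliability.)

52

Short-form reliability: n = 29/77 = 0.3766; r_29 = n·r/(1+(n−1)r) ≈ 0.4457
Then solve for n' with r_old = 0.4457, r_target = 0.59: n' = 0.59(1 − 0.4457)/[0.4457(1 − 0.59)] = 1.7897
Items = 1.7897 × 29 ≈ 51.90 → 52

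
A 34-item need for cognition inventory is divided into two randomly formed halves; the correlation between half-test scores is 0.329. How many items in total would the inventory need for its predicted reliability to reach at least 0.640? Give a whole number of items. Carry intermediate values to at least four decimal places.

Corrected full-test reliability: r_full = 2 × 0.329 / (1 + 0.329) ≈ 0.4951
Solve Spearman-Brown for n: n = 0.640(1 − 0.4951) / [0.4951(1 − 0.640)] = 1.8130
Required items = 1.8130 × 34 = 61.64, so 62 items.

62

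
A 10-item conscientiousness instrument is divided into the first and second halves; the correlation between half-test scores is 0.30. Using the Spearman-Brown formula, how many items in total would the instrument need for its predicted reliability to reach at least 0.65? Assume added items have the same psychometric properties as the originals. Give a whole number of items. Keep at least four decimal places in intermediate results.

r_full = 2(0.30)/(1 + 0.30) = 0.4615
n = r_tgt(1 − r_full) / [r_full(1 − r_tgt)] = 0.65 × 0.5385 / (0.4615 × 0.35) ≈ 2.1670
Required items = 2.1670 × 10 = 21.67, so 22 items.

22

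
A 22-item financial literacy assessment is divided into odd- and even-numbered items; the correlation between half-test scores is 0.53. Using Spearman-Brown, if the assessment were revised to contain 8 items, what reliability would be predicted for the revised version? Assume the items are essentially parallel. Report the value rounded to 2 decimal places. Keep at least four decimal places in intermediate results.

Spearman-Brown correction (n = 2): r_full = 2·0.53/(1 + 0.53) = 0.6928
Then adjust to 8 items: n = 8/22 = 0.3636
r_new = n·r_full / (1 + (n − 1)·r_full) = 0.2519 / 0.5591 ≈ 0.4505

0.45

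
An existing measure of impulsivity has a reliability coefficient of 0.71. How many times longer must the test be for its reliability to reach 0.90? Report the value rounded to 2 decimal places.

3.68

Spearman-Brown solved for the length factor n:
n = r*(1 − r) / [ r (1 − r*) ]
n = 0.90(1 − 0.71) / [0.71(1 − 0.90)]
n = 0.2610 / 0.0710 ≈ 3.6761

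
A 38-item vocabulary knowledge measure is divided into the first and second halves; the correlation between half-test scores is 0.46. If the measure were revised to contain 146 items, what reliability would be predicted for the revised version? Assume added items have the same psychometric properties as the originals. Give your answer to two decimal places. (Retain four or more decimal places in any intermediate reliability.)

First correct the split-half correlation to full-test reliability: r_full = 2 × 0.46 / (1 + 0.46) ≈ 0.6301
Then adjust to 146 items: n = 146/38 = 3.8421
r_new = n·r_full / (1 + (n − 1)·r_full) = 2.4209 / 2.7908 ≈ 0.8675

0.87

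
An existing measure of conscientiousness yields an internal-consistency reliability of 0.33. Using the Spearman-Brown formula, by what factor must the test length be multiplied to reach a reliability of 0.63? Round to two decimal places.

3.46

Rearranging the Spearman-Brown formula for n,
n = r_target (1 − r_old) / [ r_old (1 − r_target) ]
n = [0.63 × 0.67] / [0.33 × 0.37]
  = 0.4221 / 0.1221 = 3.4570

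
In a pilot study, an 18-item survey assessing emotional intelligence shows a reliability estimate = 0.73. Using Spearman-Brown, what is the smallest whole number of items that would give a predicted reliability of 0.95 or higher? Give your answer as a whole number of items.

Invert Spearman-Brown to solve for n:
n = r*(1 − r) / [ r (1 − r*) ]
n = 0.95(1 − 0.73) / [0.73(1 − 0.95)]
  = 0.2565 / 0.0365 = 7.0274
Items needed = n × 18 = 7.0274 × 18 ≈ 126.49 → round up to 127

127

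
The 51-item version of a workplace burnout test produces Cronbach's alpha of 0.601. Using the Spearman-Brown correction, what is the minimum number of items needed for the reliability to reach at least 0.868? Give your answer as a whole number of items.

223

n = [0.868 × 0.399] / [0.601 × 0.132]
  = 0.346332 / 0.079332 = 4.3656
Items needed = n × 51 = 4.3656 × 51 ≈ 222.65 → round up to 223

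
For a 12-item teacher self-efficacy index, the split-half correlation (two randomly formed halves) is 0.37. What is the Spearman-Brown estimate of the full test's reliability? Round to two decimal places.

0.54

r_full = 2r_hh / (1 + r_hh) = 2 × 0.37 / (1 + 0.37)
       = 0.7400 / 1.3700 = 0.5401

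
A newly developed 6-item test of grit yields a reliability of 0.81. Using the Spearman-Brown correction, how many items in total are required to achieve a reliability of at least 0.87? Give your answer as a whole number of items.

10

Rearranging the Spearman-Brown formula for n,
n = r_target (1 − r_old) / [ r_old (1 − r_target) ]
n = 0.87 × (1 − 0.81) / [ 0.81 × (1 − 0.87) ]
n = 0.1653 / 0.1053 ≈ 1.5698
Items needed = n × 6 = 1.5698 × 6 ≈ 9.42 → round up to 10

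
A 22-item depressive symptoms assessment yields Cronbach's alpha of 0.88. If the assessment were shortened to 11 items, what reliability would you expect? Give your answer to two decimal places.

0.79

The new length is 11/22 = 0.5 times the old.
Apply the Spearman-Brown prophecy formula, r' = nr / [1 + (n − 1)r]:
r_new = 0.5·0.88 / [1 + (0.5 − 1)·0.88]
     = 0.4400 / 0.5600 = 0.7857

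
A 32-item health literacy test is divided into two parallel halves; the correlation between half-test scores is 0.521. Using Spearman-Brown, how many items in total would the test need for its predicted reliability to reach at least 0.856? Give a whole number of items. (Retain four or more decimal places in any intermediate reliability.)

88

r_full = 2(0.521)/(1 + 0.521) = 0.6851
n = r_tgt(1 − r_full) / [r_full(1 − r_tgt)] = 0.856 × 0.3149 / (0.6851 × 0.144) ≈ 2.7323
Items = 2.7323 × 32 ≈ 87.43 → 88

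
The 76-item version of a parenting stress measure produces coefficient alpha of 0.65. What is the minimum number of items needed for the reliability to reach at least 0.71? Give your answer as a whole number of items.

101

n = 0.71(1 − 0.65) / [0.65(1 − 0.71)]
n = 0.2485 / 0.1885 ≈ 1.3183
Items needed = n × 76 = 1.3183 × 76 ≈ 100.19 → round up to 101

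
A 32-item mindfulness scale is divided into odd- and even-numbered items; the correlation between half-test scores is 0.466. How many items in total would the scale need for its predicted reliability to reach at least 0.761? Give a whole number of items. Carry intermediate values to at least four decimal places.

r_full = 2(0.466)/(1 + 0.466) = 0.6357
Solve Spearman-Brown for n: n = 0.761(1 − 0.6357) / [0.6357(1 − 0.761)] = 1.8247
Items = 1.8247 × 32 ≈ 58.39 → 59

59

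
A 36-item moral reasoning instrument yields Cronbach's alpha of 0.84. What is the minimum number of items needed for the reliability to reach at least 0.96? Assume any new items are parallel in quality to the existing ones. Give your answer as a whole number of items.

165

Spearman-Brown solved for the length factor n:
n = r*(1 − r) / [ r (1 − r*) ]
n = [0.96 × 0.16] / [0.84 × 0.04]
  = 0.1536 / 0.0336 = 4.5714
Items needed = n × 36 = 4.5714 × 36 ≈ 164.57 → round up to 165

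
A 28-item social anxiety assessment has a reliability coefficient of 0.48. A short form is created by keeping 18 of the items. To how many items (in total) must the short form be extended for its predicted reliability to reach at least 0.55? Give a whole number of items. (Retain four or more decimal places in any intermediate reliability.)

38

First, r for the 18-item form: n = 18/28 = 0.6429, so r_18 = 0.6429·0.48/(1 + (0.6429 − 1)·0.48) = 0.3724
Then solve for n' with r_old = 0.3724, r_target = 0.55: n' = 0.55(1 − 0.3724)/[0.3724(1 − 0.55)] = 2.0598
Total items = 2.0598 × 18 = 37.08, rounded up to 38.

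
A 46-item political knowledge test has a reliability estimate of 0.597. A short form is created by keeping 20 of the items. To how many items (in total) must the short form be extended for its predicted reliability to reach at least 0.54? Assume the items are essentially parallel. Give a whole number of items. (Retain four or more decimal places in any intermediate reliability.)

37

Short-form reliability: n = 20/46 = 0.4348; r_20 = n·r/(1+(n−1)r) ≈ 0.3918
Length factor from the short form to reach 0.54: n' = 0.54(1 − 0.3918) / [0.3918(1 − 0.54)] ≈ 1.8223
Total items = 1.8223 × 20 = 36.45, rounded up to 37.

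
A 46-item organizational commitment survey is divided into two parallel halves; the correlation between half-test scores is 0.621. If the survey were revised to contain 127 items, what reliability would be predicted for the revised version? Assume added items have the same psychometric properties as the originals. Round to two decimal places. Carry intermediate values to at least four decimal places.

0.90

First correct the split-half correlation to full-test reliability: r_full = 2 × 0.621 / (1 + 0.621) ≈ 0.7662
Then adjust to 127 items: n = 127/46 = 2.7609
r_new = n·r_full / (1 + (n − 1)·r_full) = 2.1154 / 2.3492 ≈ 0.9005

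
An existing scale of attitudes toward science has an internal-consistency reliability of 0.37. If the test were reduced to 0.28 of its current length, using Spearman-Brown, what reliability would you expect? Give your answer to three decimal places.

0.141

By Spearman-Brown, r_new = n r / (1 + (n − 1) r).
r_new = (0.28 × 0.37) / (1 + (0.28 − 1) × 0.37)
r_new = 0.1036 / 0.7336 ≈ 0.1412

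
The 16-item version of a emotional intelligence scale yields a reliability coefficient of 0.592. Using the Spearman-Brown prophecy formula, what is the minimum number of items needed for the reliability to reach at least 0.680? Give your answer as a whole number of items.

Spearman-Brown solved for the length factor n:
n = r_target (1 − r_old) / [ r_old (1 − r_target) ]
n = 0.680(1 − 0.592) / [0.592(1 − 0.680)]
  = 0.277440 / 0.189440 = 1.4645
Items needed = n × 16 = 1.4645 × 16 ≈ 23.43 → round up to 24

24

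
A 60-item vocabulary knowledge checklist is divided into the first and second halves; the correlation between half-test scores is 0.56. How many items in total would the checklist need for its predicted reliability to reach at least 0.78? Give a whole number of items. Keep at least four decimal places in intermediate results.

r_full = 2(0.56)/(1 + 0.56) = 0.7179
n = r_tgt(1 − r_full) / [r_full(1 − r_tgt)] = 0.78 × 0.2821 / (0.7179 × 0.22) ≈ 1.3932
Items = 1.3932 × 60 ≈ 83.59 → 84

84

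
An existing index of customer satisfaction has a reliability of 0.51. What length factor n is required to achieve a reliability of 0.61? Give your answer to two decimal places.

1.50

n = 0.61 × (1 − 0.51) / [ 0.51 × (1 − 0.61) ]
n = 0.2989 / 0.1989 ≈ 1.5028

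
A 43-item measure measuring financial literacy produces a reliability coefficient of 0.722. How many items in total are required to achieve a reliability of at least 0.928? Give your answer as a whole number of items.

214

n = 0.928 × (1 − 0.722) / [ 0.722 × (1 − 0.928) ]
  = 0.257984 / 0.051984 = 4.9628
4.9628 × 43 = 213.40 → 214 items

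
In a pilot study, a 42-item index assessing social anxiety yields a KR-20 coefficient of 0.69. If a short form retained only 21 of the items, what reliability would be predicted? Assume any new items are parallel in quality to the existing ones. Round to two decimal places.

n = 21/42 = 0.5
By Spearman-Brown, r_new = n r / (1 + (n − 1) r).
r_new = (0.5 × 0.69) / (1 + (0.5 − 1) × 0.69)
r_new = 0.3450 / 0.6550 ≈ 0.5267

0.53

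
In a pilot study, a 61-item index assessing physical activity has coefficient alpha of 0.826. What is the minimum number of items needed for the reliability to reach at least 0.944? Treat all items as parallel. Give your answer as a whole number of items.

217

Spearman-Brown solved for the length factor n:
n = r*(1 − r) / [ r (1 − r*) ]
n = 0.944 × (1 − 0.826) / [ 0.826 × (1 − 0.944) ]
  = 0.164256 / 0.046256 = 3.5510
Items needed = n × 61 = 3.5510 × 61 ≈ 216.61 → round up to 217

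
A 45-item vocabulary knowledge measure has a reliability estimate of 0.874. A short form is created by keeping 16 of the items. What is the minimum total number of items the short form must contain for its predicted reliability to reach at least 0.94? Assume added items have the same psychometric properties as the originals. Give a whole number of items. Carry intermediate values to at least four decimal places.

Short-form reliability: n = 16/45 = 0.3556; r_16 = n·r/(1+(n−1)r) ≈ 0.7115
Then solve for n' with r_old = 0.7115, r_target = 0.94: n' = 0.94(1 − 0.7115)/[0.7115(1 − 0.94)] = 6.3525
Total items = 6.3525 × 16 = 101.64, rounded up to 102.

102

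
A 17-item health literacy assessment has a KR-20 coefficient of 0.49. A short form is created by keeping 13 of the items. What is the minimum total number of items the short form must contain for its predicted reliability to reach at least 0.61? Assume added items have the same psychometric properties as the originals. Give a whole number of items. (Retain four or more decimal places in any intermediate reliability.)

28

Short-form reliability: n = 13/17 = 0.7647; r_13 = n·r/(1+(n−1)r) ≈ 0.4235
Then solve for n' with r_old = 0.4235, r_target = 0.61: n' = 0.61(1 − 0.4235)/[0.4235(1 − 0.61)] = 2.1292
Total items = 2.1292 × 13 = 27.68, rounded up to 28.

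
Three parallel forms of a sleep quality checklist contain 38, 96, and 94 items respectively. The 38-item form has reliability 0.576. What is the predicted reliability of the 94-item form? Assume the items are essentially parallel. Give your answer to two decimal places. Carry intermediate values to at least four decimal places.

Only the ratio of lengths matters: n = 94/38 = 2.4737
r_{94} = n·r / (1 + (n − 1)·r) = 1.4249 / 1.8489 ≈ 0.7707

0.77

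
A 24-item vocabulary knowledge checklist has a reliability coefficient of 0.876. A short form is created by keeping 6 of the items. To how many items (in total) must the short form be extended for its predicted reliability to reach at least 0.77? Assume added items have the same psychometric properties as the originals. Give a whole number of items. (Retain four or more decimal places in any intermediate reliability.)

12

Short-form reliability: n = 6/24 = 0.2500; r_6 = n·r/(1+(n−1)r) ≈ 0.6385
Then solve for n' with r_old = 0.6385, r_target = 0.77: n' = 0.77(1 − 0.6385)/[0.6385(1 − 0.77)] = 1.8954
Total items = 1.8954 × 6 = 11.37, rounded up to 12.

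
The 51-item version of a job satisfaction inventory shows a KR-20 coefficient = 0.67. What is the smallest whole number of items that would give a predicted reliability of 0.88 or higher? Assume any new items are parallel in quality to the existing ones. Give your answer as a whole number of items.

185

Spearman-Brown solved for the length factor n:
n = r_target (1 − r_old) / [ r_old (1 − r_target) ]
n = 0.88(1 − 0.67) / [0.67(1 − 0.88)]
n = 0.2904 / 0.0804 ≈ 3.6119
So the test needs 3.6119 × 51 ≈ 184.21 items; rounding up, 185.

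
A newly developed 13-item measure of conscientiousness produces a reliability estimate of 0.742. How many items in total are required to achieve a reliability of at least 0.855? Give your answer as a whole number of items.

27

Spearman-Brown solved for the length factor n:
n = r*(1 − r) / [ r (1 − r*) ]
n = 0.855 × (1 − 0.742) / [ 0.742 × (1 − 0.855) ]
n = 0.220590 / 0.107590 ≈ 2.0503
2.0503 × 13 = 26.65 → 27 items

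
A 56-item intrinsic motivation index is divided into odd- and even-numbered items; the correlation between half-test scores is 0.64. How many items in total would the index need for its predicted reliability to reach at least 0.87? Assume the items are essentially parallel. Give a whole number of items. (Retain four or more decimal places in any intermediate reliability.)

Corrected full-test reliability: r_full = 2 × 0.64 / (1 + 0.64) ≈ 0.7805
n = r_tgt(1 − r_full) / [r_full(1 − r_tgt)] = 0.87 × 0.2195 / (0.7805 × 0.13) ≈ 1.8821
Required items = 1.8821 × 56 = 105.40, so 106 items.

106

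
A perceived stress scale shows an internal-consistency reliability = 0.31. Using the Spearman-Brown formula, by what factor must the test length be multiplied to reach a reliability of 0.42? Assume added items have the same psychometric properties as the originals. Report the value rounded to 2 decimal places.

Invert Spearman-Brown to solve for n:
n = r_target (1 − r_old) / [ r_old (1 − r_target) ]
n = 0.42(1 − 0.31) / [0.31(1 − 0.42)]
  = 0.2898 / 0.1798 = 1.6118

1.61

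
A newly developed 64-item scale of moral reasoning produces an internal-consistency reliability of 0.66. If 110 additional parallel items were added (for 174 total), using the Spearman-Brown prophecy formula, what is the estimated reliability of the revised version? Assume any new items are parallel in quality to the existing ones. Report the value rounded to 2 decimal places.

n = 174/64 = 2.7188
Apply the Spearman-Brown prophecy formula, r' = nr / [1 + (n − 1)r]:
r_new = 2.7188·0.66 / [1 + (2.7188 − 1)·0.66]
     = 1.7944 / 2.1344 = 0.8407

0.84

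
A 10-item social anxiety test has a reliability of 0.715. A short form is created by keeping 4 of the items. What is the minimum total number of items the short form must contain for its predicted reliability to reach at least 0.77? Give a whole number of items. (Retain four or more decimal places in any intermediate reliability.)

14

Short-form reliability: n = 4/10 = 0.4000; r_4 = n·r/(1+(n−1)r) ≈ 0.5009
Then solve for n' with r_old = 0.5009, r_target = 0.77: n' = 0.77(1 − 0.5009)/[0.5009(1 − 0.77)] = 3.3358
Total items = 3.3358 × 4 = 13.34, rounded up to 14.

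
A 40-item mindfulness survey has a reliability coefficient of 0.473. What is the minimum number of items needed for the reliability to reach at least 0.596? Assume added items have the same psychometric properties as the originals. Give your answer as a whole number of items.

n = 0.596(1 − 0.473) / [0.473(1 − 0.596)]
n = 0.314092 / 0.191092 ≈ 1.6437
1.6437 × 40 = 65.75 → 66 items

66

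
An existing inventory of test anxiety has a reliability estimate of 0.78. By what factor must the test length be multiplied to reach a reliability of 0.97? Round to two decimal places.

Spearman-Brown solved for the length factor n:
n = r*(1 − r) / [ r (1 − r*) ]
n = 0.97 × (1 − 0.78) / [ 0.78 × (1 − 0.97) ]
  = 0.2134 / 0.0234 = 9.1197

9.12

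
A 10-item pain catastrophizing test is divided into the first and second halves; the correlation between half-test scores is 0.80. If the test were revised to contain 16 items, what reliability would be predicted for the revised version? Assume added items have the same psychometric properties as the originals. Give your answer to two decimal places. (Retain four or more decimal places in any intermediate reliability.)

Full-test reliability from the split-half r: r_full = 2(0.80)/(1 + 0.80) = 0.8889
Length factor from 10 to 16 items: n = 16/10 = 1.6000
r_new = n·r_full / (1 + (n − 1)·r_full) = 1.4222 / 1.5333 ≈ 0.9275

0.93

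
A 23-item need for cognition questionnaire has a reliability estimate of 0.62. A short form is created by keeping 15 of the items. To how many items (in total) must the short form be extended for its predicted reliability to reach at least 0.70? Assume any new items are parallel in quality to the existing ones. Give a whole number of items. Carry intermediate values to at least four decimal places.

Short-form reliability: n = 15/23 = 0.6522; r_15 = n·r/(1+(n−1)r) ≈ 0.5155
Then solve for n' with r_old = 0.5155, r_target = 0.70: n' = 0.70(1 − 0.5155)/[0.5155(1 − 0.70)] = 2.1930
Total items = 2.1930 × 15 = 32.90, rounded up to 33.

33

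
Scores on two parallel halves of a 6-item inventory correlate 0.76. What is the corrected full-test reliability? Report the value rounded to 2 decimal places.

0.86

The full test is twice the length of either half (n = 2).
r_full = 2r_hh / (1 + r_hh) = 2 × 0.76 / (1 + 0.76)
r_full = 1.5200 / 1.7600 ≈ 0.8636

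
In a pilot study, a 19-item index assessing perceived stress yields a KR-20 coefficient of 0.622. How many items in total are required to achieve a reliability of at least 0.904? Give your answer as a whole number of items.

n = 0.904(1 − 0.622) / [0.622(1 − 0.904)]
n = 0.341712 / 0.059712 ≈ 5.7227
Items needed = n × 19 = 5.7227 × 19 ≈ 108.73 → round up to 109

109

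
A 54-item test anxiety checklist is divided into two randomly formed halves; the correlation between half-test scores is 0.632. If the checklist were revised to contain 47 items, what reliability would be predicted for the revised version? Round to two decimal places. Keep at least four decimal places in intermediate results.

Spearman-Brown correction (n = 2): r_full = 2·0.632/(1 + 0.632) = 0.7745
Then adjust to 47 items: n = 47/54 = 0.8704
r_new = n·r_full / (1 + (n − 1)·r_full) = 0.6741 / 0.8996 ≈ 0.7493

0.75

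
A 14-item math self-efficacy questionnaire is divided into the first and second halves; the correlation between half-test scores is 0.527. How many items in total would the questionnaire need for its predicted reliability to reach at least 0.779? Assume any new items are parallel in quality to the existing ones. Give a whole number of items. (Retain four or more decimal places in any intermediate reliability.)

Corrected full-test reliability: r_full = 2 × 0.527 / (1 + 0.527) ≈ 0.6902
Solve Spearman-Brown for n: n = 0.779(1 − 0.6902) / [0.6902(1 − 0.779)] = 1.5822
Items = 1.5822 × 14 ≈ 22.15 → 23

23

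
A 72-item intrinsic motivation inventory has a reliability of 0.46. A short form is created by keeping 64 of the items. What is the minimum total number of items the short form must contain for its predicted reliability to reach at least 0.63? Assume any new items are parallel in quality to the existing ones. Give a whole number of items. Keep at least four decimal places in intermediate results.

144

First, r for the 64-item form: n = 64/72 = 0.8889, so r_64 = 0.8889·0.46/(1 + (0.8889 − 1)·0.46) = 0.4309
Length factor from the short form to reach 0.63: n' = 0.63(1 − 0.4309) / [0.4309(1 − 0.63)] ≈ 2.2488
Items = 2.2488 × 64 ≈ 143.92 → 144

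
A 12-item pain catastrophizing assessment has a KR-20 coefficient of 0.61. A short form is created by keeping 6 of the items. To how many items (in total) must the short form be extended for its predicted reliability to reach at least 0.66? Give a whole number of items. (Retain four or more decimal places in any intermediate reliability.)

15

Short-form reliability: n = 6/12 = 0.5000; r_6 = n·r/(1+(n−1)r) ≈ 0.4388
Then solve for n' with r_old = 0.4388, r_target = 0.66: n' = 0.66(1 − 0.4388)/[0.4388(1 − 0.66)] = 2.4827
Total items = 2.4827 × 6 = 14.90, rounded up to 15.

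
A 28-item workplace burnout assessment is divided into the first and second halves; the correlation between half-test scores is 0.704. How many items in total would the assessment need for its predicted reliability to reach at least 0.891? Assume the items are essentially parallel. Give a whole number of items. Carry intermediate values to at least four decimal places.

Corrected full-test reliability: r_full = 2 × 0.704 / (1 + 0.704) ≈ 0.8263
Solve Spearman-Brown for n: n = 0.891(1 − 0.8263) / [0.8263(1 − 0.891)] = 1.7184
Required items = 1.7184 × 28 = 48.12, so 49 items.

49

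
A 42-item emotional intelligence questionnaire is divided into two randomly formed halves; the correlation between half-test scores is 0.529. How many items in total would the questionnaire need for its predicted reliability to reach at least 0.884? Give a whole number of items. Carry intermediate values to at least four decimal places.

Corrected full-test reliability: r_full = 2 × 0.529 / (1 + 0.529) ≈ 0.6920
Solve Spearman-Brown for n: n = 0.884(1 − 0.6920) / [0.6920(1 − 0.884)] = 3.3919
Required items = 3.3919 × 42 = 142.46, so 143 items.

143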